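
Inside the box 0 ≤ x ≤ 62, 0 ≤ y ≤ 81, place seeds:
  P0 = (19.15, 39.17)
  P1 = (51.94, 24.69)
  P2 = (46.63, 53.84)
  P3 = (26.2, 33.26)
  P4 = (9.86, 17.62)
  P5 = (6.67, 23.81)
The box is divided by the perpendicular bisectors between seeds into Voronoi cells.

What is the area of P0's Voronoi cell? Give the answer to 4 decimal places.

1. box [0,62]×[0,81]: [(0, 0) (62, 0) (62, 81) (0, 81)]
2. ⊥bis P0·P1 via (35.545,31.93): [(0, 0) (21.4448, 0) (57.2142, 81) (0, 81)]  |A|=3185.6891
3. ⊥bis P0·P2 via (32.89,46.505): [(0, 0) (21.4448, 0) (37.8655, 37.1848) (14.4751, 81) (0, 81)]  |A|=2249.3778
4. ⊥bis P0·P3 via (22.675,36.215): [(0, 9.1661) (32.2718, 47.663) (14.4751, 81) (0, 81)]  |A|=1400.3829
5. ⊥bis P0·P4 via (14.505,28.395): [(0, 34.648) (15.6909, 27.8838) (32.2718, 47.663) (14.4751, 81) (0, 81)]  |A|=1200.466
6. ⊥bis P0·P5 via (12.91,31.49): [(0, 41.9794) (16.3625, 28.6849) (32.2718, 47.663) (14.4751, 81) (0, 81)]  |A|=1131.9297
7. canonical 5-gon: [(0, 41.9794) (16.3625, 28.6849) (32.2718, 47.663) (14.4751, 81) (0, 81)]
8. shoelace: 1131.9297

Area of P0's cell: 1131.9297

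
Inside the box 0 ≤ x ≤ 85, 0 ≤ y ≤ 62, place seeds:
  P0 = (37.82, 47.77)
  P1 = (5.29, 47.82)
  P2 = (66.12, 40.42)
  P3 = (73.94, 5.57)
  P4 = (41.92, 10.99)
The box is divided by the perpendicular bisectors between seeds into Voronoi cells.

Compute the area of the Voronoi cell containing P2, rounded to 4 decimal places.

1. box [0,85]×[0,62]: [(0, 0) (85, 0) (85, 62) (0, 62)]
2. ⊥bis P2·P0 via (51.97,44.095): [(40.5178, 0) (85, 0) (85, 62) (56.6202, 62)]  |A|=2258.7219
3. ⊥bis P2·P1 via (35.705,44.12): [(40.5178, 0) (85, 0) (85, 62) (56.6202, 62)]  |A|=2258.7219
4. ⊥bis P2·P3 via (70.03,22.995): [(45.0332, 17.386) (85, 26.3541) (85, 62) (56.6202, 62)]  |A|=1345.3937
5. ⊥bis P2·P4 via (54.02,25.705): [(48.3951, 30.3303) (60.0414, 20.7537) (85, 26.3541) (85, 62) (56.6202, 62)]  |A|=1253.9188
6. canonical 5-gon: [(48.3951, 30.3303) (60.0414, 20.7537) (85, 26.3541) (85, 62) (56.6202, 62)]
7. shoelace: 1253.9188

Area of P2's cell: 1253.9188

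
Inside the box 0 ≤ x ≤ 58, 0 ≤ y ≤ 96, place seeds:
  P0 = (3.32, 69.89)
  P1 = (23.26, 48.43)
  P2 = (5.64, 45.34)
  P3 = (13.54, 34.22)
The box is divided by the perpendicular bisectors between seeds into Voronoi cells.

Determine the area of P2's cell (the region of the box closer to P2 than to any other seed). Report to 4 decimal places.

Area of P2's cell: 275.0313

1. box [0,58]×[0,96]: [(0, 0) (58, 0) (58, 96) (0, 96)]
2. ⊥bis P2·P0 via (4.48,57.615): [(0, 57.1916) (0, 0) (58, 0) (58, 62.6727)]  |A|=3476.0656
3. ⊥bis P2·P1 via (14.45,46.885): [(12.4364, 58.3669) (0, 57.1916) (0, 0) (22.6722, 0)]  |A|=1017.282
4. ⊥bis P2·P3 via (9.59,39.78): [(15.0195, 43.6373) (12.4364, 58.3669) (0, 57.1916) (0, 32.967)]  |A|=275.0313
5. canonical 4-gon: [(15.0195, 43.6373) (12.4364, 58.3669) (0, 57.1916) (0, 32.967)]
6. shoelace: 275.0313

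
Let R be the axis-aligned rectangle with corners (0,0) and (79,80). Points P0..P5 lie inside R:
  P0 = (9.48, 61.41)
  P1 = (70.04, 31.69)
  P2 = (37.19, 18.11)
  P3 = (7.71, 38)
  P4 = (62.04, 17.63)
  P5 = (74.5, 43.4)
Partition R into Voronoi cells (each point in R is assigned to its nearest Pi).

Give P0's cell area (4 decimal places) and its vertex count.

Area of P0's cell: 1402.5680 (5 vertices)

1. box [0,79]×[0,80]: [(0, 0) (79, 0) (79, 80) (0, 80)]
2. ⊥bis P0·P1 via (39.76,46.55): [(0, 0) (16.9154, 0) (56.1757, 80) (0, 80)]  |A|=2923.6454
3. ⊥bis P0·P2 via (23.335,39.76): [(0, 24.8267) (42.4223, 51.975) (56.1757, 80) (0, 80)]  |A|=1957.4521
4. ⊥bis P0·P3 via (8.595,49.705): [(0, 50.3549) (35.6757, 47.6575) (42.4223, 51.975) (56.1757, 80) (0, 80)]  |A|=1502.0846
5. ⊥bis P0·P4 via (35.76,39.52): [(0, 50.3549) (35.6757, 47.6575) (42.4223, 51.975) (56.1757, 80) (0, 80)]  |A|=1502.0846
6. ⊥bis P0·P5 via (41.99,52.405): [(0, 50.3549) (35.6757, 47.6575) (41.7521, 51.5461) (49.6336, 80) (0, 80)]  |A|=1402.568
7. canonical 5-gon: [(0, 50.3549) (35.6757, 47.6575) (41.7521, 51.5461) (49.6336, 80) (0, 80)]
8. shoelace: 1402.568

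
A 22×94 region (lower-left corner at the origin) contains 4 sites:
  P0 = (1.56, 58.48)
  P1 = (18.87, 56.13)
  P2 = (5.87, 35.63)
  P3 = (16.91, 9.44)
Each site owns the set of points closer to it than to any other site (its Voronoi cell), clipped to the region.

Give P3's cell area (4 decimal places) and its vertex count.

1. box [0,22]×[0,94]: [(0, 0) (22, 0) (22, 94) (0, 94)]
2. ⊥bis P3·P0 via (9.235,33.96): [(0, 31.0694) (0, 0) (22, 0) (22, 37.9556)]  |A|=759.2742
3. ⊥bis P3·P1 via (17.89,32.785): [(6.9485, 33.2443) (0, 31.0694) (0, 0) (22, 0) (22, 32.6125)]  |A|=719.0634
4. ⊥bis P3·P2 via (11.39,22.535): [(0, 17.7337) (0, 0) (22, 0) (22, 27.0075)]  |A|=492.1532
5. canonical 4-gon: [(0, 17.7337) (0, 0) (22, 0) (22, 27.0075)]
6. shoelace: 492.1532

Area of P3's cell: 492.1532 (4 vertices)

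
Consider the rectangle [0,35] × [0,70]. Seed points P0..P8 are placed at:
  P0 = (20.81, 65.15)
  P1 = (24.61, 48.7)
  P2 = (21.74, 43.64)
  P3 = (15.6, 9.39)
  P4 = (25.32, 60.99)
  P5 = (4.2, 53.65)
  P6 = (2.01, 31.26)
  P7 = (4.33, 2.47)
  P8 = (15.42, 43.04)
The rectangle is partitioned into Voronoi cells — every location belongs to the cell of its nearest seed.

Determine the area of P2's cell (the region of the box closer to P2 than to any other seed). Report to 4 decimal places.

1. box [0,35]×[0,70]: [(0, 0) (35, 0) (35, 70) (0, 70)]
2. ⊥bis P2·P0 via (21.275,54.395): [(0, 53.4752) (0, 0) (35, 0) (35, 54.9884)]  |A|=1898.1125
3. ⊥bis P2·P1 via (23.175,46.17): [(9.5663, 53.8888) (0, 53.4752) (0, 0) (35, 0) (35, 39.4629)]  |A|=1700.6774
4. ⊥bis P2·P3 via (18.67,26.515): [(9.5663, 53.8888) (0, 53.4752) (0, 29.862) (35, 23.5875) (35, 39.4629)]  |A|=765.3113
5. ⊥bis P2·P4 via (23.53,52.315): [(9.5663, 53.8888) (0, 53.4752) (0, 29.862) (35, 23.5875) (35, 39.4629)]  |A|=765.3113
6. ⊥bis P2·P5 via (12.97,48.645): [(14.3985, 51.148) (2.0417, 29.496) (35, 23.5875) (35, 39.4629)]  |A|=556.8406
7. ⊥bis P2·P6 via (11.875,37.45): [(14.3985, 51.148) (9.1026, 41.8684) (18.7448, 26.5016) (35, 23.5875) (35, 39.4629)]  |A|=442.9405
8. ⊥bis P2·P7 via (13.035,23.055): [(14.3985, 51.148) (9.1026, 41.8684) (18.7448, 26.5016) (35, 23.5875) (35, 39.4629)]  |A|=442.9405
9. ⊥bis P2·P8 via (18.58,43.34): [(18.0345, 49.0856) (20.2034, 26.2401) (35, 23.5875) (35, 39.4629)]  |A|=300.8084
10. canonical 4-gon: [(18.0345, 49.0856) (20.2034, 26.2401) (35, 23.5875) (35, 39.4629)]
11. shoelace: 300.8084

Area of P2's cell: 300.8084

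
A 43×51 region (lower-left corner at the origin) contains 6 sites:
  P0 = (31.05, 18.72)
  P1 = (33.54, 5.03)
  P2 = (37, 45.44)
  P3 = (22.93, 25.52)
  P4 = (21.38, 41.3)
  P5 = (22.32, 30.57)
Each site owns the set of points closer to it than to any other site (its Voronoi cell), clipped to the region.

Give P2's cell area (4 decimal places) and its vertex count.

1. box [0,43]×[0,51]: [(0, 0) (43, 0) (43, 51) (0, 51)]
2. ⊥bis P2·P0 via (34.025,32.08): [(0, 39.6567) (43, 30.0815) (43, 51) (0, 51)]  |A|=693.6303
3. ⊥bis P2·P1 via (35.27,25.235): [(0, 39.6567) (43, 30.0815) (43, 51) (0, 51)]  |A|=693.6303
4. ⊥bis P2·P3 via (29.965,35.48): [(35.1256, 31.8349) (43, 30.0815) (43, 51) (7.9921, 51)]  |A|=417.8247
5. ⊥bis P2·P4 via (29.19,43.37): [(31.5844, 34.3362) (35.1256, 31.8349) (43, 30.0815) (43, 51) (27.1677, 51)]  |A|=258.0557
6. ⊥bis P2·P5 via (29.66,38.005): [(30.9493, 36.7321) (36.1384, 31.6094) (43, 30.0815) (43, 51) (27.1677, 51)]  |A|=252.5986
7. canonical 5-gon: [(30.9493, 36.7321) (36.1384, 31.6094) (43, 30.0815) (43, 51) (27.1677, 51)]
8. shoelace: 252.5986

Area of P2's cell: 252.5986 (5 vertices)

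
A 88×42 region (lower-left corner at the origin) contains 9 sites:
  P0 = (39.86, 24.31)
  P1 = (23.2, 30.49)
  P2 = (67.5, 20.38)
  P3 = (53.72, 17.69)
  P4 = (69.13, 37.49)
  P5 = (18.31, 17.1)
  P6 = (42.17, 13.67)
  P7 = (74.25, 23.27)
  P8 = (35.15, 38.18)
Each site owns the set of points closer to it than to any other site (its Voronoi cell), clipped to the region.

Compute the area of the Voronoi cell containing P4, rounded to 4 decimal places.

Area of P4's cell: 367.1688

1. box [0,88]×[0,42]: [(0, 0) (88, 0) (88, 42) (0, 42)]
2. ⊥bis P4·P0 via (54.495,30.9): [(68.409, 0) (88, 0) (88, 42) (49.4968, 42)]  |A|=1219.9793
3. ⊥bis P4·P1 via (46.165,33.99): [(68.409, 0) (88, 0) (88, 42) (49.4968, 42)]  |A|=1219.9793
4. ⊥bis P4·P2 via (68.315,28.935): [(54.8001, 30.2225) (88, 27.0597) (88, 42) (49.4968, 42)]  |A|=474.7443
5. ⊥bis P4·P3 via (61.425,27.59): [(53.0506, 34.1076) (58.4948, 29.8705) (88, 27.0597) (88, 42) (49.4968, 42)]  |A|=467.8749
6. ⊥bis P4·P5 via (43.72,27.295): [(53.0506, 34.1076) (58.4948, 29.8705) (88, 27.0597) (88, 42) (49.4968, 42)]  |A|=467.8749
7. ⊥bis P4·P6 via (55.65,25.58): [(53.0506, 34.1076) (58.4948, 29.8705) (88, 27.0597) (88, 42) (49.4968, 42)]  |A|=467.8749
8. ⊥bis P4·P7 via (71.69,30.38): [(53.0506, 34.1076) (58.4948, 29.8705) (67.8103, 28.9831) (88, 36.2525) (88, 42) (49.4968, 42)]  |A|=375.0746
9. ⊥bis P4·P8 via (52.14,37.835): [(52.1069, 36.2035) (53.0506, 34.1076) (58.4948, 29.8705) (67.8103, 28.9831) (88, 36.2525) (88, 42) (52.2246, 42)]  |A|=367.1688
10. canonical 7-gon: [(52.1069, 36.2035) (53.0506, 34.1076) (58.4948, 29.8705) (67.8103, 28.9831) (88, 36.2525) (88, 42) (52.2246, 42)]
11. shoelace: 367.1688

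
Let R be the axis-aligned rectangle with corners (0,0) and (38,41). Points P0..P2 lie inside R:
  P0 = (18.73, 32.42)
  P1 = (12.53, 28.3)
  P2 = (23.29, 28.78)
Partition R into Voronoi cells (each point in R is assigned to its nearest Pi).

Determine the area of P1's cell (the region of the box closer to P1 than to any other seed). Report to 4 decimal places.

Area of P1's cell: 686.6305

1. box [0,38]×[0,41]: [(0, 0) (38, 0) (38, 41) (0, 41)]
2. ⊥bis P1·P0 via (15.63,30.36): [(0, 0) (35.8047, 0) (8.5595, 41) (0, 41)]  |A|=909.4673
3. ⊥bis P1·P2 via (17.91,28.54): [(0, 0) (19.1832, 0) (17.987, 26.813) (8.5595, 41) (0, 41)]  |A|=686.6305
4. canonical 5-gon: [(0, 0) (19.1832, 0) (17.987, 26.813) (8.5595, 41) (0, 41)]
5. shoelace: 686.6305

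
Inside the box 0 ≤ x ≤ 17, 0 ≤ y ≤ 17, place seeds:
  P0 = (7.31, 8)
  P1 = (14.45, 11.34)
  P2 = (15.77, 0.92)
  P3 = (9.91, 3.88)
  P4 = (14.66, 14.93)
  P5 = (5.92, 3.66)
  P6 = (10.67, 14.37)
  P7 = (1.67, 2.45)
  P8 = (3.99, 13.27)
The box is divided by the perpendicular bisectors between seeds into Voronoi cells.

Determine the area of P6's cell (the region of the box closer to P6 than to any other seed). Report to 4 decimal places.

1. box [0,17]×[0,17]: [(0, 0) (17, 0) (17, 17) (0, 17)]
2. ⊥bis P6·P0 via (8.99,11.185): [(0, 15.927) (17, 6.9599) (17, 17) (0, 17)]  |A|=94.4612
3. ⊥bis P6·P1 via (12.56,12.855): [(0, 15.927) (10.5583, 10.3578) (15.8826, 17) (0, 17)]  |A|=58.4124
4. ⊥bis P6·P2 via (13.22,7.645): [(0, 15.927) (10.5583, 10.3578) (15.8826, 17) (0, 17)]  |A|=58.4124
5. ⊥bis P6·P3 via (10.29,9.125): [(0, 15.927) (10.5583, 10.3578) (15.8826, 17) (0, 17)]  |A|=58.4124
6. ⊥bis P6·P4 via (12.665,14.65): [(0, 15.927) (10.5583, 10.3578) (12.8637, 13.2339) (12.3352, 17) (0, 17)]  |A|=51.7325
7. ⊥bis P6·P5 via (8.295,9.015): [(0, 15.927) (10.5583, 10.3578) (12.8637, 13.2339) (12.3352, 17) (0, 17)]  |A|=51.7325
8. ⊥bis P6·P7 via (6.17,8.41): [(0, 15.927) (10.5583, 10.3578) (12.8637, 13.2339) (12.3352, 17) (0, 17)]  |A|=51.7325
9. ⊥bis P6·P8 via (7.33,13.82): [(7.6473, 11.8932) (10.5583, 10.3578) (12.8637, 13.2339) (12.3352, 17) (6.8063, 17)]  |A|=30.2505
10. canonical 5-gon: [(7.6473, 11.8932) (10.5583, 10.3578) (12.8637, 13.2339) (12.3352, 17) (6.8063, 17)]
11. shoelace: 30.2505

Area of P6's cell: 30.2505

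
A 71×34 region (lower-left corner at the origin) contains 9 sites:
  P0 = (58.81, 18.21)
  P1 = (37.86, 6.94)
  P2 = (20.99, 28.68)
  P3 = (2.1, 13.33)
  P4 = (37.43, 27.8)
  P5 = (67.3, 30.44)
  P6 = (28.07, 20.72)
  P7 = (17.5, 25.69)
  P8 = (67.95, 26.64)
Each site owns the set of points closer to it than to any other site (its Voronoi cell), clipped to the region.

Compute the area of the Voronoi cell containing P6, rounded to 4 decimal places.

1. box [0,71]×[0,34]: [(0, 0) (71, 0) (71, 34) (0, 34)]
2. ⊥bis P6·P0 via (43.44,19.465): [(0, 0) (41.8506, 0) (44.6268, 34) (0, 34)]  |A|=1470.1167
3. ⊥bis P6·P1 via (32.965,13.83): [(0, 0) (13.4985, 0) (43.5966, 21.3832) (44.6268, 34) (0, 34)]  |A|=1166.9861
4. ⊥bis P6·P2 via (24.53,24.7): [(0, 2.8819) (0, 0) (13.4985, 0) (43.5966, 21.3832) (44.6268, 34) (34.9859, 34)]  |A|=622.6375
5. ⊥bis P6·P3 via (15.085,17.025): [(15.2498, 16.4458) (18.8481, 3.8007) (43.5966, 21.3832) (44.6268, 34) (34.9859, 34)]  |A|=449.0059
6. ⊥bis P6·P4 via (32.75,24.26): [(29.245, 28.8937) (15.2498, 16.4458) (18.8481, 3.8007) (37.9568, 17.3764)]  |A|=280.0561
7. ⊥bis P6·P5 via (47.685,25.58): [(29.245, 28.8937) (15.2498, 16.4458) (18.8481, 3.8007) (37.9568, 17.3764)]  |A|=280.0561
8. ⊥bis P6·P7 via (22.785,23.205): [(29.245, 28.8937) (22.7389, 23.1069) (16.8925, 10.6731) (18.8481, 3.8007) (37.9568, 17.3764)]  |A|=252.9691
9. ⊥bis P6·P8 via (48.01,23.68): [(29.245, 28.8937) (22.7389, 23.1069) (16.8925, 10.6731) (18.8481, 3.8007) (37.9568, 17.3764)]  |A|=252.9691
10. canonical 5-gon: [(29.245, 28.8937) (22.7389, 23.1069) (16.8925, 10.6731) (18.8481, 3.8007) (37.9568, 17.3764)]
11. shoelace: 252.9691

Area of P6's cell: 252.9691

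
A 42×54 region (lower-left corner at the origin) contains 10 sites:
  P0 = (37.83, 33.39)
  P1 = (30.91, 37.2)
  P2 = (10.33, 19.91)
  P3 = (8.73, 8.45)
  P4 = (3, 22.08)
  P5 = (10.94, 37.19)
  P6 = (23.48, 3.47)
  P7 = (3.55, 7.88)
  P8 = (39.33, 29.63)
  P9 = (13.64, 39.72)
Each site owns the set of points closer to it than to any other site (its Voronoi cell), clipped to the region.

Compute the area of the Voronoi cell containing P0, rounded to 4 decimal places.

1. box [0,42]×[0,54]: [(0, 0) (42, 0) (42, 54) (0, 54)]
2. ⊥bis P0·P1 via (34.37,35.295): [(14.9373, 0) (42, 0) (42, 49.1532)]  |A|=665.1075
3. ⊥bis P0·P2 via (24.08,26.65): [(26.6847, 21.3363) (37.1433, 0) (42, 0) (42, 49.1532)]  |A|=428.2102
4. ⊥bis P0·P3 via (23.28,20.92): [(26.6847, 21.3363) (31.7105, 11.0832) (41.2094, 0) (42, 0) (42, 49.1532)]  |A|=405.6778
5. ⊥bis P0·P4 via (20.415,27.735): [(26.6847, 21.3363) (31.7105, 11.0832) (41.2094, 0) (42, 0) (42, 49.1532)]  |A|=405.6778
6. ⊥bis P0·P5 via (24.385,35.29): [(26.6847, 21.3363) (31.7105, 11.0832) (41.2094, 0) (42, 0) (42, 49.1532)]  |A|=405.6778
7. ⊥bis P0·P6 via (30.655,18.43): [(26.6847, 21.3363) (27.3269, 20.0262) (42, 12.9888) (42, 49.1532)]  |A|=284.2867
8. ⊥bis P0·P7 via (20.69,20.635): [(26.6847, 21.3363) (27.3269, 20.0262) (42, 12.9888) (42, 49.1532)]  |A|=284.2867
9. ⊥bis P0·P8 via (38.58,31.51): [(30.5145, 28.2924) (42, 32.8744) (42, 49.1532)]  |A|=93.485
10. ⊥bis P0·P9 via (25.735,36.555): [(30.5145, 28.2924) (42, 32.8744) (42, 49.1532)]  |A|=93.485
11. canonical 3-gon: [(30.5145, 28.2924) (42, 32.8744) (42, 49.1532)]
12. shoelace: 93.485

Area of P0's cell: 93.4850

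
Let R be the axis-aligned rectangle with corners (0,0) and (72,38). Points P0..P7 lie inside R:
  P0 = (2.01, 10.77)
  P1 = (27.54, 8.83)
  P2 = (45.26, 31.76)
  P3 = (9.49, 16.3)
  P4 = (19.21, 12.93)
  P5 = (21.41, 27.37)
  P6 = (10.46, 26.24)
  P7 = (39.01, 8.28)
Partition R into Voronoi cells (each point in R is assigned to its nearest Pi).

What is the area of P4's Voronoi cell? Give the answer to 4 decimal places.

Area of P4's cell: 194.2503

1. box [0,72]×[0,38]: [(0, 0) (72, 0) (72, 38) (0, 38)]
2. ⊥bis P4·P0 via (10.61,11.85): [(12.0981, 0) (72, 0) (72, 38) (7.326, 38)]  |A|=2366.9405
3. ⊥bis P4·P1 via (23.375,10.88): [(12.0981, 0) (18.0199, 0) (36.7234, 38) (7.326, 38)]  |A|=671.0627
4. ⊥bis P4·P2 via (32.235,22.345): [(12.0981, 0) (18.0199, 0) (30.3212, 24.9926) (20.9189, 38) (7.326, 38)]  |A|=568.2755
5. ⊥bis P4·P3 via (14.35,14.615): [(11.3496, 5.9609) (12.0981, 0) (18.0199, 0) (30.3212, 24.9926) (21.9589, 36.5612)]  |A|=326.9793
6. ⊥bis P4·P5 via (20.31,20.15): [(16.4718, 20.7348) (11.3496, 5.9609) (12.0981, 0) (18.0199, 0) (27.4056, 19.069)]  |A|=194.2549
7. ⊥bis P4·P6 via (14.835,19.585): [(16.5629, 20.7209) (16.4387, 20.6392) (11.3496, 5.9609) (12.0981, 0) (18.0199, 0) (27.4056, 19.069)]  |A|=194.2503
8. ⊥bis P4·P7 via (29.11,10.605): [(16.5629, 20.7209) (16.4387, 20.6392) (11.3496, 5.9609) (12.0981, 0) (18.0199, 0) (27.4056, 19.069)]  |A|=194.2503
9. canonical 6-gon: [(16.5629, 20.7209) (16.4387, 20.6392) (11.3496, 5.9609) (12.0981, 0) (18.0199, 0) (27.4056, 19.069)]
10. shoelace: 194.2503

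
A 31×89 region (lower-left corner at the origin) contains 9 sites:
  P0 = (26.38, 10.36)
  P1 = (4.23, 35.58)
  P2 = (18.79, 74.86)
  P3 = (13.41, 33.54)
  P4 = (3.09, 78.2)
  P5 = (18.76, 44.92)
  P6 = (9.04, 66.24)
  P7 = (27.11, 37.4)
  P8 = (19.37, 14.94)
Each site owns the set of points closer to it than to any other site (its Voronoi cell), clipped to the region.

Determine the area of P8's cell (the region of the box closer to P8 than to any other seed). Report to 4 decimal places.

1. box [0,31]×[0,89]: [(0, 0) (31, 0) (31, 89) (0, 89)]
2. ⊥bis P8·P0 via (22.875,12.65): [(0, 0) (14.6101, 0) (31, 25.0859) (31, 89) (0, 89)]  |A|=2553.4225
3. ⊥bis P8·P1 via (11.8,25.26): [(0, 16.6044) (0, 0) (14.6101, 0) (31, 25.0859) (31, 39.3437)]  |A|=661.6181
4. ⊥bis P8·P2 via (19.08,44.9): [(0, 16.6044) (0, 0) (14.6101, 0) (31, 25.0859) (31, 39.3437)]  |A|=661.6181
5. ⊥bis P8·P3 via (16.39,24.24): [(5.7705, 20.8372) (0, 16.6044) (0, 0) (14.6101, 0) (31, 25.0859) (31, 28.9215)]  |A|=530.1441
6. ⊥bis P8·P4 via (11.23,46.57): [(5.7705, 20.8372) (0, 16.6044) (0, 0) (14.6101, 0) (31, 25.0859) (31, 28.9215)]  |A|=530.1441
7. ⊥bis P8·P5 via (19.065,29.93): [(5.7705, 20.8372) (0, 16.6044) (0, 0) (14.6101, 0) (31, 25.0859) (31, 28.9215)]  |A|=530.1441
8. ⊥bis P8·P6 via (14.205,40.59): [(5.7705, 20.8372) (0, 16.6044) (0, 0) (14.6101, 0) (31, 25.0859) (31, 28.9215)]  |A|=530.1441
9. ⊥bis P8·P7 via (23.24,26.17): [(22.8416, 26.3073) (5.7705, 20.8372) (0, 16.6044) (0, 0) (14.6101, 0) (30.1521, 23.788)]  |A|=508.6858
10. canonical 6-gon: [(22.8416, 26.3073) (5.7705, 20.8372) (0, 16.6044) (0, 0) (14.6101, 0) (30.1521, 23.788)]
11. shoelace: 508.6858

Area of P8's cell: 508.6858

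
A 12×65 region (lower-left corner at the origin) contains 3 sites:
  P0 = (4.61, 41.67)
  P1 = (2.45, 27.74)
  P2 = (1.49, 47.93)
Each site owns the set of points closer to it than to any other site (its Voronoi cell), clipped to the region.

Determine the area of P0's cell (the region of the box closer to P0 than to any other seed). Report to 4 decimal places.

Area of P0's cell: 143.3795

1. box [0,12]×[0,65]: [(0, 0) (12, 0) (12, 65) (0, 65)]
2. ⊥bis P0·P1 via (3.53,34.705): [(0, 35.2524) (12, 33.3916) (12, 65) (0, 65)]  |A|=368.136
3. ⊥bis P0·P2 via (3.05,44.8): [(0, 43.2799) (0, 35.2524) (12, 33.3916) (12, 49.2607)]  |A|=143.3795
4. canonical 4-gon: [(0, 43.2799) (0, 35.2524) (12, 33.3916) (12, 49.2607)]
5. shoelace: 143.3795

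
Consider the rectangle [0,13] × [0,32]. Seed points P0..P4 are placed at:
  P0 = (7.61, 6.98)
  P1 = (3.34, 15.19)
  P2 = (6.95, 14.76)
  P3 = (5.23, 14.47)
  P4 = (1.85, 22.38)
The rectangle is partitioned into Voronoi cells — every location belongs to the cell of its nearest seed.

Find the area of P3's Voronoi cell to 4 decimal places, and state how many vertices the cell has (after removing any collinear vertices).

1. box [0,13]×[0,32]: [(0, 0) (13, 0) (13, 32) (0, 32)]
2. ⊥bis P3·P0 via (6.42,10.725): [(0, 8.685) (13, 12.8158) (13, 32) (0, 32)]  |A|=276.2445
3. ⊥bis P3·P1 via (4.285,14.83): [(2.2118, 9.3878) (13, 12.8158) (13, 32) (10.826, 32)]  |A|=128.0614
4. ⊥bis P3·P2 via (6.09,14.615): [(5.5111, 18.0485) (2.2118, 9.3878) (6.7293, 10.8233)]  |A|=17.1944
5. ⊥bis P3·P4 via (3.54,18.425): [(5.5111, 18.0485) (2.2118, 9.3878) (6.7293, 10.8233)]  |A|=17.1944
6. canonical 3-gon: [(5.5111, 18.0485) (2.2118, 9.3878) (6.7293, 10.8233)]
7. shoelace: 17.1944

Area of P3's cell: 17.1944 (3 vertices)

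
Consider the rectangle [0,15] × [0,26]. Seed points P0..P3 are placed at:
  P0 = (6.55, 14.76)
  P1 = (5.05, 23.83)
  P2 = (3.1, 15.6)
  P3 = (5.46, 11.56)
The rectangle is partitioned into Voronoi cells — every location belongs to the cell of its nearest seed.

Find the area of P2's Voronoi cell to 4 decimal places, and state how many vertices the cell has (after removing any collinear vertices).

Area of P2's cell: 38.7178 (4 vertices)

1. box [0,15]×[0,26]: [(0, 0) (15, 0) (15, 26) (0, 26)]
2. ⊥bis P2·P0 via (4.825,15.18): [(0, 0) (1.129, 0) (7.4594, 26) (0, 26)]  |A|=111.6497
3. ⊥bis P2·P1 via (4.075,19.715): [(0, 20.6805) (0, 0) (1.129, 0) (5.828, 19.2996)]  |A|=71.1581
4. ⊥bis P2·P3 via (4.28,13.58): [(0, 20.6805) (0, 11.0798) (4.4612, 13.6859) (5.828, 19.2996)]  |A|=38.7178
5. canonical 4-gon: [(0, 20.6805) (0, 11.0798) (4.4612, 13.6859) (5.828, 19.2996)]
6. shoelace: 38.7178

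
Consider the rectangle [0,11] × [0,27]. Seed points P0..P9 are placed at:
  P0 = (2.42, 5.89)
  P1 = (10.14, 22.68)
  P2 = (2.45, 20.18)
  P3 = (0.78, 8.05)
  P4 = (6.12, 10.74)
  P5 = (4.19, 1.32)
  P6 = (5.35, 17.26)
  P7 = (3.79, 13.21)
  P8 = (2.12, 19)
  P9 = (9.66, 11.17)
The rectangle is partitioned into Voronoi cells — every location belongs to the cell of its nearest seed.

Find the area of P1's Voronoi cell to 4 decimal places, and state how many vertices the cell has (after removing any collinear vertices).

1. box [0,11]×[0,27]: [(0, 0) (11, 0) (11, 27) (0, 27)]
2. ⊥bis P1·P0 via (6.28,14.285): [(0, 17.1725) (11, 12.1148) (11, 27) (0, 27)]  |A|=135.9199
3. ⊥bis P1·P2 via (6.295,21.43): [(9.0287, 13.0212) (11, 12.1148) (11, 27) (4.4842, 27)]  |A|=60.2133
4. ⊥bis P1·P3 via (5.46,15.365): [(9.0038, 13.0977) (9.3657, 12.8662) (11, 12.1148) (11, 27) (4.4842, 27)]  |A|=60.2023
5. ⊥bis P1·P4 via (8.13,16.71): [(7.7925, 16.8236) (11, 15.7437) (11, 27) (4.4842, 27)]  |A|=51.2057
6. ⊥bis P1·P5 via (7.165,12): [(7.7925, 16.8236) (11, 15.7437) (11, 27) (4.4842, 27)]  |A|=51.2057
7. ⊥bis P1·P6 via (7.745,19.97): [(6.3764, 21.1795) (11, 17.0933) (11, 27) (4.4842, 27)]  |A|=41.8646
8. ⊥bis P1·P7 via (6.965,17.945): [(6.3764, 21.1795) (11, 17.0933) (11, 27) (4.4842, 27)]  |A|=41.8646
9. ⊥bis P1·P8 via (6.13,20.84): [(6.3764, 21.1795) (11, 17.0933) (11, 27) (4.4842, 27)]  |A|=41.8646
10. ⊥bis P1·P9 via (9.9,16.925): [(6.3764, 21.1795) (11, 17.0933) (11, 27) (4.4842, 27)]  |A|=41.8646
11. canonical 4-gon: [(6.3764, 21.1795) (11, 17.0933) (11, 27) (4.4842, 27)]
12. shoelace: 41.8646

Area of P1's cell: 41.8646 (4 vertices)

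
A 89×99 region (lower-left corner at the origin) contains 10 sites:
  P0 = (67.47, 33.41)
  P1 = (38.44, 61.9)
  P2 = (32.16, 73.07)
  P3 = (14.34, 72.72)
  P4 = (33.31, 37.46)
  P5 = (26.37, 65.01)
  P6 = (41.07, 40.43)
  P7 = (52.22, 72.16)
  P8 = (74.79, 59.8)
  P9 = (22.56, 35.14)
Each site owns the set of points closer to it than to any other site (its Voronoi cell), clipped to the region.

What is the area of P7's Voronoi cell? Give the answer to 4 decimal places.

1. box [0,89]×[0,99]: [(0, 0) (89, 0) (89, 99) (0, 99)]
2. ⊥bis P7·P0 via (59.845,52.785): [(0, 29.2331) (89, 64.2589) (89, 99) (0, 99)]  |A|=4650.606
3. ⊥bis P7·P1 via (45.33,67.03): [(56.822, 51.5953) (89, 64.2589) (89, 99) (21.5265, 99)]  |A|=2158.2295
4. ⊥bis P7·P2 via (42.19,72.615): [(42.1315, 71.3258) (56.822, 51.5953) (89, 64.2589) (89, 99) (43.3869, 99)]  |A|=1855.7448
5. ⊥bis P7·P3 via (33.28,72.44): [(42.1315, 71.3258) (56.822, 51.5953) (89, 64.2589) (89, 99) (43.3869, 99)]  |A|=1855.7448
6. ⊥bis P7·P4 via (42.765,54.81): [(42.1315, 71.3258) (56.822, 51.5953) (89, 64.2589) (89, 99) (43.3869, 99)]  |A|=1855.7448
7. ⊥bis P7·P5 via (39.295,68.585): [(42.1315, 71.3258) (56.822, 51.5953) (89, 64.2589) (89, 99) (43.3869, 99)]  |A|=1855.7448
8. ⊥bis P7·P6 via (46.645,56.295): [(42.1315, 71.3258) (55.6891, 53.1169) (58.3301, 52.1888) (89, 64.2589) (89, 99) (43.3869, 99)]  |A|=1854.2612
9. ⊥bis P7·P8 via (63.505,65.98): [(42.1315, 71.3258) (55.6891, 53.1169) (56.3362, 52.8895) (81.5877, 99) (43.3869, 99)]  |A|=1093.2044
10. ⊥bis P7·P9 via (37.39,53.65): [(42.1315, 71.3258) (55.6891, 53.1169) (56.3362, 52.8895) (81.5877, 99) (43.3869, 99)]  |A|=1093.2044
11. canonical 5-gon: [(42.1315, 71.3258) (55.6891, 53.1169) (56.3362, 52.8895) (81.5877, 99) (43.3869, 99)]
12. shoelace: 1093.2044

Area of P7's cell: 1093.2044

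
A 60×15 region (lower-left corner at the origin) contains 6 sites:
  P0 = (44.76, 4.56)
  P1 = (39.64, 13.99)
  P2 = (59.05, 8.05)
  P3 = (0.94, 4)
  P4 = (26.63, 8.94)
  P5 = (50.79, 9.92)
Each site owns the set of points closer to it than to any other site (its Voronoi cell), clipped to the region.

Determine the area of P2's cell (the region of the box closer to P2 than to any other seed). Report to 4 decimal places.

1. box [0,60]×[0,15]: [(0, 0) (60, 0) (60, 15) (0, 15)]
2. ⊥bis P2·P0 via (51.905,6.305): [(53.4448, 0) (60, 0) (60, 15) (49.7814, 15)]  |A|=125.8028
3. ⊥bis P2·P1 via (49.345,11.02): [(50.1283, 13.5797) (53.4448, 0) (60, 0) (60, 15) (50.563, 15)]  |A|=125.2477
4. ⊥bis P2·P3 via (29.995,6.025): [(50.1283, 13.5797) (53.4448, 0) (60, 0) (60, 15) (50.563, 15)]  |A|=125.2477
5. ⊥bis P2·P4 via (42.84,8.495): [(50.1283, 13.5797) (53.4448, 0) (60, 0) (60, 15) (50.563, 15)]  |A|=125.2477
6. ⊥bis P2·P5 via (54.92,8.985): [(53.1548, 1.1878) (53.4448, 0) (60, 0) (60, 15) (56.2817, 15)]  |A|=80.9109
7. canonical 5-gon: [(53.1548, 1.1878) (53.4448, 0) (60, 0) (60, 15) (56.2817, 15)]
8. shoelace: 80.9109

Area of P2's cell: 80.9109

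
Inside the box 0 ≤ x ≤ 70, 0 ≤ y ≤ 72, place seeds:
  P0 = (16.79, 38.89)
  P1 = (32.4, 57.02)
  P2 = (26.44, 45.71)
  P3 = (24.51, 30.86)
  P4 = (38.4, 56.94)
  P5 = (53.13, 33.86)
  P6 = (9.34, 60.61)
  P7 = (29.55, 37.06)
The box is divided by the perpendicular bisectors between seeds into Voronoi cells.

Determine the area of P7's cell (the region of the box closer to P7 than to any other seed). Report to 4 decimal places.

Area of P7's cell: 229.8168

1. box [0,70]×[0,72]: [(0, 0) (70, 0) (70, 72) (0, 72)]
2. ⊥bis P7·P0 via (23.17,37.975): [(17.7237, 0) (70, 0) (70, 72) (28.0498, 72)]  |A|=3392.1539
3. ⊥bis P7·P1 via (30.975,47.04): [(24.6006, 47.9502) (17.7237, 0) (70, 0) (70, 41.4678)]  |A|=2194.634
4. ⊥bis P7·P2 via (27.995,41.385): [(40.0998, 45.7371) (23.4233, 39.7413) (17.7237, 0) (70, 0) (70, 41.4678)]  |A|=2129.7161
5. ⊥bis P7·P3 via (27.03,33.96): [(40.0998, 45.7371) (23.4233, 39.7413) (23.0573, 37.1894) (68.8062, 0) (70, 0) (70, 41.4678)]  |A|=1179.8535
6. ⊥bis P7·P4 via (33.975,47): [(38.2809, 45.0832) (23.4233, 39.7413) (23.0573, 37.1894) (68.8062, 0) (70, 0) (70, 30.9627)]  |A|=999.5879
7. ⊥bis P7·P5 via (41.34,35.46): [(42.3973, 43.2507) (38.2809, 45.0832) (23.4233, 39.7413) (23.0573, 37.1894) (39.7349, 23.6322)]  |A|=229.8168
8. ⊥bis P7·P6 via (19.445,48.835): [(42.3973, 43.2507) (38.2809, 45.0832) (23.4233, 39.7413) (23.0573, 37.1894) (39.7349, 23.6322)]  |A|=229.8168
9. canonical 5-gon: [(42.3973, 43.2507) (38.2809, 45.0832) (23.4233, 39.7413) (23.0573, 37.1894) (39.7349, 23.6322)]
10. shoelace: 229.8168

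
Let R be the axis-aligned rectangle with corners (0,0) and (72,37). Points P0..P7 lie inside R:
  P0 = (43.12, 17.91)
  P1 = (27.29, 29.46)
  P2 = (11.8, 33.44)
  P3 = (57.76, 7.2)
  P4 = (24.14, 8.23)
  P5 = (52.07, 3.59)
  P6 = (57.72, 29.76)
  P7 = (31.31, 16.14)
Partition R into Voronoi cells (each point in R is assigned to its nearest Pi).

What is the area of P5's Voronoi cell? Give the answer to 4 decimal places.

1. box [0,72]×[0,37]: [(0, 0) (72, 0) (72, 37) (0, 37)]
2. ⊥bis P5·P0 via (47.595,10.75): [(30.395, 0) (72, 0) (72, 26.0031)]  |A|=540.93
3. ⊥bis P5·P1 via (39.68,16.525): [(30.395, 0) (72, 0) (72, 26.0031)]  |A|=540.93
4. ⊥bis P5·P2 via (31.935,18.515): [(30.395, 0) (72, 0) (72, 26.0031)]  |A|=540.93
5. ⊥bis P5·P3 via (54.915,5.395): [(50.4038, 12.5055) (30.395, 0) (58.3378, 0)]  |A|=174.7194
6. ⊥bis P5·P4 via (38.105,5.91): [(50.4038, 12.5055) (37.9027, 4.6923) (37.1232, 0) (58.3378, 0)]  |A|=158.934
7. ⊥bis P5·P6 via (54.895,16.675): [(50.4038, 12.5055) (37.9027, 4.6923) (37.1232, 0) (58.3378, 0)]  |A|=158.934
8. ⊥bis P5·P7 via (41.69,9.865): [(50.4038, 12.5055) (38.9639, 5.3556) (37.6525, 3.1862) (37.1232, 0) (58.3378, 0)]  |A|=158.2179
9. canonical 5-gon: [(50.4038, 12.5055) (38.9639, 5.3556) (37.6525, 3.1862) (37.1232, 0) (58.3378, 0)]
10. shoelace: 158.2179

Area of P5's cell: 158.2179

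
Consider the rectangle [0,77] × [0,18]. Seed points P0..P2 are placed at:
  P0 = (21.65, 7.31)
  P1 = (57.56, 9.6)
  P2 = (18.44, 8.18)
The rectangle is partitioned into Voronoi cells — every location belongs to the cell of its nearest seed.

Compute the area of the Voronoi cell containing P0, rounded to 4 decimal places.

Area of P0's cell: 345.3319

1. box [0,77]×[0,18]: [(0, 0) (77, 0) (77, 18) (0, 18)]
2. ⊥bis P0·P1 via (39.605,8.455): [(0, 0) (40.1442, 0) (38.9963, 18) (0, 18)]  |A|=712.2644
3. ⊥bis P0·P2 via (20.045,7.745): [(17.9459, 0) (40.1442, 0) (38.9963, 18) (22.8244, 18)]  |A|=345.3319
4. canonical 4-gon: [(17.9459, 0) (40.1442, 0) (38.9963, 18) (22.8244, 18)]
5. shoelace: 345.3319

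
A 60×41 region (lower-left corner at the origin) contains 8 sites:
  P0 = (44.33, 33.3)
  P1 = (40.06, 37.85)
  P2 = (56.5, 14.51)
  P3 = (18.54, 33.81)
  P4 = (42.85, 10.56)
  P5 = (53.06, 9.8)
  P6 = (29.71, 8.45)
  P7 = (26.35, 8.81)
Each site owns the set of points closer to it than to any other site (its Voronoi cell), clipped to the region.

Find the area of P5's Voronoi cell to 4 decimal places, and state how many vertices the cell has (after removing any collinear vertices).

1. box [0,60]×[0,41]: [(0, 0) (60, 0) (60, 41) (0, 41)]
2. ⊥bis P5·P0 via (48.695,21.55): [(0, 3.4603) (0, 0) (60, 0) (60, 25.7497)]  |A|=876.3004
3. ⊥bis P5·P1 via (46.56,23.825): [(13.1994, 8.3638) (0, 2.2464) (0, 0) (60, 0) (60, 25.7497)]  |A|=868.2888
4. ⊥bis P5·P2 via (54.78,12.155): [(44.2019, 19.8809) (13.1994, 8.3638) (0, 2.2464) (0, 0) (60, 0) (60, 8.3425)]  |A|=730.7884
5. ⊥bis P5·P3 via (35.8,21.805): [(44.2019, 19.8809) (31.0681, 15.0018) (20.6338, 0) (60, 0) (60, 8.3425)]  |A|=530.2753
6. ⊥bis P5·P4 via (47.955,10.18): [(48.4463, 16.7809) (47.1972, 0) (60, 0) (60, 8.3425)]  |A|=155.6139
7. ⊥bis P5·P6 via (41.385,9.125): [(48.4463, 16.7809) (47.1972, 0) (60, 0) (60, 8.3425)]  |A|=155.6139
8. ⊥bis P5·P7 via (39.705,9.305): [(48.4463, 16.7809) (47.1972, 0) (60, 0) (60, 8.3425)]  |A|=155.6139
9. canonical 4-gon: [(48.4463, 16.7809) (47.1972, 0) (60, 0) (60, 8.3425)]
10. shoelace: 155.6139

Area of P5's cell: 155.6139 (4 vertices)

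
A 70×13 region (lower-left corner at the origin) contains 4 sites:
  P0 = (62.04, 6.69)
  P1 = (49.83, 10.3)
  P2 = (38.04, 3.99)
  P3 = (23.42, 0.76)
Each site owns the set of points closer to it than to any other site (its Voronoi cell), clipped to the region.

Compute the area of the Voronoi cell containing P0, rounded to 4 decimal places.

Area of P0's cell: 190.5129

1. box [0,70]×[0,13]: [(0, 0) (70, 0) (70, 13) (0, 13)]
2. ⊥bis P0·P1 via (55.935,8.495): [(53.4234, 0) (70, 0) (70, 13) (57.2669, 13)]  |A|=190.5129
3. ⊥bis P0·P2 via (50.04,5.34): [(53.4234, 0) (70, 0) (70, 13) (57.2669, 13)]  |A|=190.5129
4. ⊥bis P0·P3 via (42.73,3.725): [(53.4234, 0) (70, 0) (70, 13) (57.2669, 13)]  |A|=190.5129
5. canonical 4-gon: [(53.4234, 0) (70, 0) (70, 13) (57.2669, 13)]
6. shoelace: 190.5129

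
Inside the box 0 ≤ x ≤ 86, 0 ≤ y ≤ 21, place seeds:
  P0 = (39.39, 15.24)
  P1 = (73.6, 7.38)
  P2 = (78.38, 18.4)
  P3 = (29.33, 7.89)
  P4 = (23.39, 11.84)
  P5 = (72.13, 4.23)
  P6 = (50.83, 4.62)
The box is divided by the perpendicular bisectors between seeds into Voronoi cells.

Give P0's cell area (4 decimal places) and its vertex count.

1. box [0,86]×[0,21]: [(0, 0) (86, 0) (86, 21) (0, 21)]
2. ⊥bis P0·P1 via (56.495,11.31): [(0, 0) (53.8964, 0) (58.7213, 21) (0, 21)]  |A|=1182.4868
3. ⊥bis P0·P2 via (58.885,16.82): [(0, 0) (53.8964, 0) (58.5919, 20.4365) (58.5462, 21) (0, 21)]  |A|=1182.4375
4. ⊥bis P0·P3 via (34.36,11.565): [(42.8096, 0) (53.8964, 0) (58.5919, 20.4365) (58.5462, 21) (27.4666, 21)]  |A|=444.5373
5. ⊥bis P0·P4 via (31.39,13.54): [(30.7637, 16.4873) (42.8096, 0) (53.8964, 0) (58.5919, 20.4365) (58.5462, 21) (29.8047, 21)]  |A|=439.2616
6. ⊥bis P0·P5 via (55.76,9.735): [(30.7637, 16.4873) (42.8096, 0) (52.4863, 0) (56.9379, 13.2377) (58.5919, 20.4365) (58.5462, 21) (29.8047, 21)]  |A|=429.9278
7. ⊥bis P0·P6 via (45.11,9.93): [(30.7637, 16.4873) (39.7629, 4.17) (55.3865, 21) (29.8047, 21)]  |A|=229.6699
8. canonical 4-gon: [(30.7637, 16.4873) (39.7629, 4.17) (55.3865, 21) (29.8047, 21)]
9. shoelace: 229.6699

Area of P0's cell: 229.6699 (4 vertices)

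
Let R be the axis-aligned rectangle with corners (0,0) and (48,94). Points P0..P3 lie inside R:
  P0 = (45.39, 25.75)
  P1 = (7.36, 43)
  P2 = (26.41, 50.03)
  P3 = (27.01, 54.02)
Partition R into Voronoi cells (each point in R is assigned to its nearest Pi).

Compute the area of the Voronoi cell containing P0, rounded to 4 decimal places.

1. box [0,48]×[0,94]: [(0, 0) (48, 0) (48, 94) (0, 94)]
2. ⊥bis P0·P1 via (26.375,34.375): [(10.7829, 0) (48, 0) (48, 82.0503)]  |A|=1526.8382
3. ⊥bis P0·P2 via (35.9,37.89): [(23.6125, 28.2847) (10.7829, 0) (48, 0) (48, 47.3487)]  |A|=1103.6962
4. ⊥bis P0·P3 via (36.2,39.885): [(23.6125, 28.2847) (10.7829, 0) (48, 0) (48, 47.3487)]  |A|=1103.6962
5. canonical 4-gon: [(23.6125, 28.2847) (10.7829, 0) (48, 0) (48, 47.3487)]
6. shoelace: 1103.6962

Area of P0's cell: 1103.6962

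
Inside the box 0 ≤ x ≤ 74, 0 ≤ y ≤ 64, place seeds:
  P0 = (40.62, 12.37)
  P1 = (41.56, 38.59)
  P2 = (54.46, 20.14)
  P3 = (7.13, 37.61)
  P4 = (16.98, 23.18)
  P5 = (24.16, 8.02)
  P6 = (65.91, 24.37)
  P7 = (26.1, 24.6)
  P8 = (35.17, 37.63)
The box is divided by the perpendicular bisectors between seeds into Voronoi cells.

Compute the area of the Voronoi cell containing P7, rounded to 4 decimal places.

Area of P7's cell: 240.1389

1. box [0,74]×[0,64]: [(0, 0) (74, 0) (74, 64) (0, 64)]
2. ⊥bis P7·P0 via (33.36,18.485): [(0, 0) (17.7903, 0) (71.6967, 64) (0, 64)]  |A|=2863.5841
3. ⊥bis P7·P1 via (33.83,31.595): [(0, 0) (17.7903, 0) (39.3057, 25.544) (4.5062, 64) (0, 64)]  |A|=1571.6447
4. ⊥bis P7·P2 via (40.28,22.37): [(0, 0) (17.7903, 0) (39.3057, 25.544) (4.5062, 64) (0, 64)]  |A|=1571.6447
5. ⊥bis P7·P3 via (16.615,31.105): [(0, 6.8785) (0, 0) (17.7903, 0) (39.3057, 25.544) (24.2281, 42.2058)]  |A|=830.5667
6. ⊥bis P7·P4 via (21.54,23.89): [(19.7132, 35.6225) (24.0944, 7.4844) (39.3057, 25.544) (24.2281, 42.2058)]  |A|=340.8122
7. ⊥bis P7·P5 via (25.13,16.31): [(19.7132, 35.6225) (22.6755, 16.5972) (30.954, 15.6285) (39.3057, 25.544) (24.2281, 42.2058)]  |A|=303.7792
8. ⊥bis P7·P6 via (46.005,24.485): [(19.7132, 35.6225) (22.6755, 16.5972) (30.954, 15.6285) (39.3057, 25.544) (24.2281, 42.2058)]  |A|=303.7792
9. ⊥bis P7·P8 via (30.635,31.115): [(21.1499, 37.7174) (19.7132, 35.6225) (22.6755, 16.5972) (30.954, 15.6285) (39.059, 25.2511)]  |A|=240.1389
10. canonical 5-gon: [(21.1499, 37.7174) (19.7132, 35.6225) (22.6755, 16.5972) (30.954, 15.6285) (39.059, 25.2511)]
11. shoelace: 240.1389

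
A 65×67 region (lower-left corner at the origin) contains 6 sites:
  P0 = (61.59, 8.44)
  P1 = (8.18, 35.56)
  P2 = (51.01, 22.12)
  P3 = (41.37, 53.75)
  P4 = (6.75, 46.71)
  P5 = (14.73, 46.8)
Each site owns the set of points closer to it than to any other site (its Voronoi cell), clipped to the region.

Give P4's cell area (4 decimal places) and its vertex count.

1. box [0,65]×[0,67]: [(0, 0) (65, 0) (65, 67) (0, 67)]
2. ⊥bis P4·P0 via (34.17,27.575): [(0, 0) (14.9268, 0) (61.6827, 67) (0, 67)]  |A|=2566.4183
3. ⊥bis P4·P1 via (7.465,41.135): [(0, 40.1776) (47.188, 46.2295) (61.6827, 67) (0, 67)]  |A|=1273.4372
4. ⊥bis P4·P2 via (28.88,34.415): [(0, 40.1776) (34.5429, 44.6078) (46.9836, 67) (0, 67)]  |A|=989.2954
5. ⊥bis P4·P3 via (24.06,50.23): [(0, 40.1776) (25.4407, 43.4404) (20.6498, 67) (0, 67)]  |A|=584.4405
6. ⊥bis P4·P5 via (10.74,46.755): [(0, 40.1776) (10.7986, 41.5625) (10.5117, 67) (0, 67)]  |A|=278.5168
7. canonical 4-gon: [(0, 40.1776) (10.7986, 41.5625) (10.5117, 67) (0, 67)]
8. shoelace: 278.5168

Area of P4's cell: 278.5168 (4 vertices)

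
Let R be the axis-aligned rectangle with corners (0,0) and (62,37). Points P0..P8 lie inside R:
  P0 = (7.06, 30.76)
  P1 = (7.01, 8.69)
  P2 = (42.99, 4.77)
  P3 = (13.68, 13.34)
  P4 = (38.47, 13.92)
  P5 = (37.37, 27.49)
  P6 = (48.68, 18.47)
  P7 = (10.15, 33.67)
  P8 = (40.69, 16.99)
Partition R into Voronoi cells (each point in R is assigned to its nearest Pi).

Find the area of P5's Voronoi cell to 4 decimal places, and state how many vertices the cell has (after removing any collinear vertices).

1. box [0,62]×[0,37]: [(0, 0) (62, 0) (62, 37) (0, 37)]
2. ⊥bis P5·P0 via (22.215,29.125): [(19.0728, 0) (62, 0) (62, 37) (23.0646, 37)]  |A|=1514.4574
3. ⊥bis P5·P1 via (22.19,18.09): [(21.1974, 19.6929) (33.392, 0) (62, 0) (62, 37) (23.0646, 37)]  |A|=1373.4646
4. ⊥bis P5·P2 via (40.18,16.13): [(21.1974, 19.6929) (25.6321, 12.5314) (62, 21.5274) (62, 37) (23.0646, 37)]  |A|=802.7617
5. ⊥bis P5·P3 via (25.525,20.415): [(21.9255, 26.4413) (29.6415, 13.5232) (62, 21.5274) (62, 37) (23.0646, 37)]  |A|=755.4681
6. ⊥bis P5·P4 via (37.92,20.705): [(21.9255, 26.4413) (25.9322, 19.7333) (62, 22.657) (62, 37) (23.0646, 37)]  |A|=619.7784
7. ⊥bis P5·P6 via (43.025,22.98): [(21.9255, 26.4413) (25.9322, 19.7333) (41.4381, 20.9902) (54.2063, 37) (23.0646, 37)]  |A|=409.9301
8. ⊥bis P5·P7 via (23.76,30.58): [(22.5739, 25.3558) (25.9322, 19.7333) (41.4381, 20.9902) (54.2063, 37) (25.2176, 37)]  |A|=393.3536
9. ⊥bis P5·P8 via (39.03,22.24): [(22.5739, 25.3558) (25.9322, 19.7333) (32.8844, 20.2968) (43.5829, 23.6796) (54.2063, 37) (25.2176, 37)]  |A|=382.5949
10. canonical 6-gon: [(22.5739, 25.3558) (25.9322, 19.7333) (32.8844, 20.2968) (43.5829, 23.6796) (54.2063, 37) (25.2176, 37)]
11. shoelace: 382.5949

Area of P5's cell: 382.5949 (6 vertices)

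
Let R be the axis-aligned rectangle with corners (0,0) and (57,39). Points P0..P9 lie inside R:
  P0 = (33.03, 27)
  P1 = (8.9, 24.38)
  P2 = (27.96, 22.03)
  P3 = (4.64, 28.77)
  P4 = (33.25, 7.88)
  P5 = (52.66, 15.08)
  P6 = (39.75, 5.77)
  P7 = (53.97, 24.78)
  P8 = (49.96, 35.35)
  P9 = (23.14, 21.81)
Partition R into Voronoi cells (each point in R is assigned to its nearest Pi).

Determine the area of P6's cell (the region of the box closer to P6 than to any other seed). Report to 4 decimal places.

1. box [0,57]×[0,39]: [(0, 0) (57, 0) (57, 39) (0, 39)]
2. ⊥bis P6·P0 via (36.39,16.385): [(0, 4.8664) (0, 0) (57, 0) (57, 22.9087)]  |A|=791.5905
3. ⊥bis P6·P1 via (24.325,15.075): [(22.4543, 11.9739) (15.2311, 0) (57, 0) (57, 22.9087)]  |A|=645.7674
4. ⊥bis P6·P2 via (33.855,13.9): [(37.9733, 16.8862) (15.6557, 0.7038) (15.2311, 0) (57, 0) (57, 22.9087)]  |A|=575.0154
5. ⊥bis P6·P3 via (22.195,17.27): [(37.9733, 16.8862) (15.6557, 0.7038) (15.2311, 0) (57, 0) (57, 22.9087)]  |A|=575.0154
6. ⊥bis P6·P4 via (36.5,6.825): [(39.9713, 17.5186) (34.2845, 0) (57, 0) (57, 22.9087)]  |A|=394.0249
7. ⊥bis P6·P5 via (46.205,10.425): [(40.8817, 17.8068) (39.9713, 17.5186) (34.2845, 0) (53.723, 0)]  |A|=180.2227
8. ⊥bis P6·P7 via (46.86,15.275): [(40.8817, 17.8068) (39.9713, 17.5186) (34.2845, 0) (53.723, 0)]  |A|=180.2227
9. ⊥bis P6·P8 via (44.855,20.56): [(40.8817, 17.8068) (39.9713, 17.5186) (34.2845, 0) (53.723, 0)]  |A|=180.2227
10. ⊥bis P6·P9 via (31.445,13.79): [(40.8817, 17.8068) (39.9713, 17.5186) (34.2845, 0) (53.723, 0)]  |A|=180.2227
11. canonical 4-gon: [(40.8817, 17.8068) (39.9713, 17.5186) (34.2845, 0) (53.723, 0)]
12. shoelace: 180.2227

Area of P6's cell: 180.2227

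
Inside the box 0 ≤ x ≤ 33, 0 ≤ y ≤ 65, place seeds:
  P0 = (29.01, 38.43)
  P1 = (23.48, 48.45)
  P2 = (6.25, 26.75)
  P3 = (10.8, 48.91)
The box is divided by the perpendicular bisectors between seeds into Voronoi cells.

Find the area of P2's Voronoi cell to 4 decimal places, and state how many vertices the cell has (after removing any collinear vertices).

Area of P2's cell: 933.3740 (5 vertices)

1. box [0,33]×[0,65]: [(0, 0) (33, 0) (33, 65) (0, 65)]
2. ⊥bis P2·P0 via (17.63,32.59): [(0, 0) (33, 0) (33, 2.6396) (0.9978, 65) (0, 65)]  |A|=1147.1644
3. ⊥bis P2·P1 via (14.865,37.6): [(0, 49.4029) (0, 0) (33, 0) (33, 2.6396) (15.1923, 37.3401)]  |A|=1014.8869
4. ⊥bis P2·P3 via (8.525,37.83): [(0, 39.5804) (0, 0) (33, 0) (33, 2.6396) (15.6966, 36.3575)]  |A|=933.374
5. canonical 5-gon: [(0, 39.5804) (0, 0) (33, 0) (33, 2.6396) (15.6966, 36.3575)]
6. shoelace: 933.374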